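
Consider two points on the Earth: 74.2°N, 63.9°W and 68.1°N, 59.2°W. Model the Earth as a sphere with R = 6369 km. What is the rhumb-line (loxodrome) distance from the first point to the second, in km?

Δψ = ln[tan(π/4+φ₂/2)/tan(π/4+φ₁/2)] = -0.3324;  Δφ = -0.1065 rad,  Δλ = +0.0820 rad
q = Δφ/Δψ = 0.3203
d = R·√(Δφ² + q²Δλ²) = 6369·0.10966 = 698 km

698 km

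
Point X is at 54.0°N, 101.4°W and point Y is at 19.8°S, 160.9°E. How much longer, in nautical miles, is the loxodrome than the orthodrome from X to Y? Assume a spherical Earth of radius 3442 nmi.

Great circle: cos σ = sin φ₁ sin φ₂ + cos φ₁ cos φ₂ cos Δλ,  σ = 1.9264 rad → d_gc = 6630.6 nmi
Rhumb line: Δψ = -1.4768, q = Δφ/Δψ = 0.8722, d_rh = R√(Δφ²+q²Δλ²) = 6772.0 nmi
Excess = 6772.0 − 6630.6 = 141.4 ≈ 141 nmi

141 nmi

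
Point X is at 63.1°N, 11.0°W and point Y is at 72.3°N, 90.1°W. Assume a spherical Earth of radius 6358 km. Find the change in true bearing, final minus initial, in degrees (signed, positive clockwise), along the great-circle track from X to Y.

At departure: θ₁ = atan2(sin Δλ cos φ₂, cos φ₁ sin φ₂ − sin φ₁ cos φ₂ cos Δλ) = 321.83°
At arrival: θ₂ = atan2(sin Δλ cos φ₁, −cos φ₂ sin φ₁ + sin φ₂ cos φ₁ cos Δλ) = 246.89°
Δθ = θ₂ − θ₁ = -74.9°

-74.9°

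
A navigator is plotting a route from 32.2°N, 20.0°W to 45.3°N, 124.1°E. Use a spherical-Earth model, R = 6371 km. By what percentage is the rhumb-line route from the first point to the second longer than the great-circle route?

17.4%

Great circle: σ = 1.6744 rad → d_gc = Rσ = 10667.3 km
Rhumb: Δφ = +0.2286, Δλ = +2.5150, Δψ = +0.2946, q = Δφ/Δψ = 0.7760 → d_rh = R√(Δφ²+q²Δλ²) = 12518.7 km
Excess = (12518.7 − 10667.3) / 10667.3 = 1851.4 / 10667.3 = 17.36% ≈ 17.4%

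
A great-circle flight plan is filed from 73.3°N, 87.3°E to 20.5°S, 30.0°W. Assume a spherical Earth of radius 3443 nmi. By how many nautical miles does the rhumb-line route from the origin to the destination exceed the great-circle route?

519 nmi

Great circle: cos σ = sin φ₁ sin φ₂ + cos φ₁ cos φ₂ cos Δλ,  σ = 2.0475 rad → d_gc = 7049.7 nmi
Rhumb line: Δψ = -2.2845, q = Δφ/Δψ = 0.7166, d_rh = R√(Δφ²+q²Δλ²) = 7568.8 nmi
Excess = 7568.8 − 7049.7 = 519.1 ≈ 519 nmi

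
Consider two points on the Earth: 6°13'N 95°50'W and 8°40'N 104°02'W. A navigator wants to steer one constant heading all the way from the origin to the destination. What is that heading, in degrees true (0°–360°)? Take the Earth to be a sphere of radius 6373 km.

Δψ = ln[tan(π/4+φ₂/2)/tan(π/4+φ₁/2)] = +0.0431
Δλ = -0.1431 rad (taken the short way round)
course = atan2(Δλ, Δψ) = 286.77°

286.8°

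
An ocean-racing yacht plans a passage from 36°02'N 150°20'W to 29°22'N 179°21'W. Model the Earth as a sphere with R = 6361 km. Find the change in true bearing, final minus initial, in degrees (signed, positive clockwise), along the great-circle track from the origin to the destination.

At departure: θ₁ = atan2(sin Δλ cos φ₂, cos φ₁ sin φ₂ − sin φ₁ cos φ₂ cos Δλ) = 263.02°
At arrival: θ₂ = atan2(sin Δλ cos φ₁, −cos φ₂ sin φ₁ + sin φ₂ cos φ₁ cos Δλ) = 247.08°
Δθ = θ₂ − θ₁ = -15.9°

-15.9°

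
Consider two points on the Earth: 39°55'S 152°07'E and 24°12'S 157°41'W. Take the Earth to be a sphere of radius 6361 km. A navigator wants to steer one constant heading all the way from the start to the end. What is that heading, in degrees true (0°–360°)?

69.6°

Δψ = ln[tan(π/4+φ₂/2)/tan(π/4+φ₁/2)] = +0.3255
Δλ = +0.8762 rad (taken the short way round)
course = atan2(Δλ, Δψ) = 69.62°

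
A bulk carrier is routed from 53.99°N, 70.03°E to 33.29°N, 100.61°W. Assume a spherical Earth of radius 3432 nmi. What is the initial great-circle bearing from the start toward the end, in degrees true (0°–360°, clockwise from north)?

θ = atan2( sin Δλ·cos φ₂ ,  cos φ₁ sin φ₂ − sin φ₁ cos φ₂ cos Δλ )
  = atan2(-0.1359, +0.9899) = 352.18°

352.2°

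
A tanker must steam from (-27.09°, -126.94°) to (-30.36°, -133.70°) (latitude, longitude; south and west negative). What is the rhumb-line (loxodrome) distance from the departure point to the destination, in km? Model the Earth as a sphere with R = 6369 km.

Δψ = ln[tan(π/4+φ₂/2)/tan(π/4+φ₁/2)] = -0.0651;  Δφ = -0.0571 rad,  Δλ = -0.1180 rad
q = Δφ/Δψ = 0.8767
d = R·√(Δφ² + q²Δλ²) = 6369·0.11814 = 752 km

752 km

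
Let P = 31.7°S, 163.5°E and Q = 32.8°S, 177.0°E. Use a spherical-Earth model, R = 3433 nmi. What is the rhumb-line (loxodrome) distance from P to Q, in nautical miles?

Rhumb course C = atan2(Δλ, Δψ) with Δψ = ln[tan(π/4+φ₂/2)/tan(π/4+φ₁/2)] = -0.0227, Δλ = +0.2356 → C = 95.50°
d = R·|Δφ| / |cos C| = 3433·0.01920 / 0.09590 = 687 nmi

687 nmi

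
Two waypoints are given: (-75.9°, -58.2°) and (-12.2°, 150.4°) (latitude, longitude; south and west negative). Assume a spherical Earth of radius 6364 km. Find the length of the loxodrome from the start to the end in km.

Rhumb course C = atan2(Δλ, Δψ) with Δψ = ln[tan(π/4+φ₂/2)/tan(π/4+φ₁/2)] = +1.8756, Δλ = -2.6424 → C = 305.37°
d = R·|Δφ| / |cos C| = 6364·1.11177 / 0.57881 = 12224 km

12224 km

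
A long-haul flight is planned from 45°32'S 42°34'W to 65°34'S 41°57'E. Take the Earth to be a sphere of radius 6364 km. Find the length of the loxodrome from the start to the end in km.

Δψ = ln[tan(π/4+φ₂/2)/tan(π/4+φ₁/2)] = -0.6355;  Δφ = -0.3496 rad,  Δλ = +1.4751 rad
q = Δφ/Δψ = 0.5502
d = R·√(Δφ² + q²Δλ²) = 6364·0.88369 = 5624 km

5624 km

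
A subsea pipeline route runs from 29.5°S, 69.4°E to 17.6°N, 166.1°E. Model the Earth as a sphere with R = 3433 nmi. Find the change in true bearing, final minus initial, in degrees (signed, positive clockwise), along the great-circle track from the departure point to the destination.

At departure: θ₁ = atan2(sin Δλ cos φ₂, cos φ₁ sin φ₂ − sin φ₁ cos φ₂ cos Δλ) = 77.58°
At arrival: θ₂ = atan2(sin Δλ cos φ₁, −cos φ₂ sin φ₁ + sin φ₂ cos φ₁ cos Δλ) = 63.09°
Δθ = θ₂ − θ₁ = -14.5°

-14.5°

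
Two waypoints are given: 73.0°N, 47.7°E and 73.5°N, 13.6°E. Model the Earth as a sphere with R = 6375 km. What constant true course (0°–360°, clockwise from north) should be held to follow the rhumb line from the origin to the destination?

Meridional parts: M(φ₁)=+1.9008, M(φ₂)=+1.9311 → ΔM = +0.0303;  Δλ = -0.5952 rad
tan C = Δλ / ΔM = -19.6535 → C = 272.91°

272.9°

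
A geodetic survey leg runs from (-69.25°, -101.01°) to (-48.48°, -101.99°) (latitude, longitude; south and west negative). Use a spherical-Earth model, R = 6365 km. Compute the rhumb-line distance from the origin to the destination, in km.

2308 km

Rhumb course C = atan2(Δλ, Δψ) with Δψ = ln[tan(π/4+φ₂/2)/tan(π/4+φ₁/2)] = +0.7278, Δλ = -0.0171 → C = 358.65°
d = R·|Δφ| / |cos C| = 6365·0.36250 / 0.99972 = 2308 km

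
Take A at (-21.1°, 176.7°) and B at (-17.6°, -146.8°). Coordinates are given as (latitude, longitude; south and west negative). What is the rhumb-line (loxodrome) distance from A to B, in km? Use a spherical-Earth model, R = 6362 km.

Rhumb course C = atan2(Δλ, Δψ) with Δψ = ln[tan(π/4+φ₂/2)/tan(π/4+φ₁/2)] = +0.0648, Δλ = +0.6370 → C = 84.20°
d = R·|Δφ| / |cos C| = 6362·0.06109 / 0.10113 = 3843 km

3843 km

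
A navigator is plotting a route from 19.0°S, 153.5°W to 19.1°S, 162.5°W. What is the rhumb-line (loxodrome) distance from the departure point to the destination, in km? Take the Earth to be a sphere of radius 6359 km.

Δψ = ln[tan(π/4+φ₂/2)/tan(π/4+φ₁/2)] = -0.0018;  Δφ = -0.0017 rad,  Δλ = -0.1571 rad
q = Δφ/Δψ = 0.9452
d = R·√(Δφ² + q²Δλ²) = 6359·0.14849 = 944 km

944 km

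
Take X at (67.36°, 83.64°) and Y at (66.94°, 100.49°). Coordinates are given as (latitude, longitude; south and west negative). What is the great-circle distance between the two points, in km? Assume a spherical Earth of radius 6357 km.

Haversine: a = sin²(Δφ/2)+cos φ₁ cos φ₂ sin²(Δλ/2) = 0.00325;  σ = 2·atan2(√a,√(1−a))
σ = 6.536° → d = Rσ = 6357·0.11408 = 725 km

725 km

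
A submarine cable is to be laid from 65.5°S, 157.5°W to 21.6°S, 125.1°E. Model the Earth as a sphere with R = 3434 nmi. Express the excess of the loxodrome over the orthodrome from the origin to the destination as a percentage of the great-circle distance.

Great circle: σ = 1.1384 rad → d_gc = Rσ = 3909.1 nmi
Rhumb: Δφ = +0.7662, Δλ = -1.3509, Δψ = +1.1410, q = Δφ/Δψ = 0.6715 → d_rh = R√(Δφ²+q²Δλ²) = 4077.5 nmi
Excess = (4077.5 − 3909.1) / 3909.1 = 168.4 / 3909.1 = 4.31% ≈ 4.3%

4.3%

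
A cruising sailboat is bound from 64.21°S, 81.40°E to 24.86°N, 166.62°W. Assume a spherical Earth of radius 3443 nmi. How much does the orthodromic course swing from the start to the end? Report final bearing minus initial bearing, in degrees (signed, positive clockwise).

Initial bearing θ₁ = atan2(sin Δλ cos φ₂, cos φ₁ sin φ₂ − sin φ₁ cos φ₂ cos Δλ) = 98.31°
Final bearing θ₂ = (initial bearing from the destination back to the start) + 180° = 28.33°
Δθ = θ₂ − θ₁ = -70.0°

-70.0°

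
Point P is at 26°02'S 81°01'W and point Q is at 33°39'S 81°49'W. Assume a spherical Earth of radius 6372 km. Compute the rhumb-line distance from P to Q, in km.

851 km

Δψ = ln[tan(π/4+φ₂/2)/tan(π/4+φ₁/2)] = -0.1534;  Δφ = -0.1329 rad,  Δλ = -0.0140 rad
q = Δφ/Δψ = 0.8663
d = R·√(Δφ² + q²Δλ²) = 6372·0.13349 = 851 km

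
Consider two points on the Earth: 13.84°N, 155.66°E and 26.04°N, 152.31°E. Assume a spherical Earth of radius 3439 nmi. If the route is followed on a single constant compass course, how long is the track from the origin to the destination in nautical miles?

756 nmi

Δψ = ln[tan(π/4+φ₂/2)/tan(π/4+φ₁/2)] = +0.2271;  Δφ = +0.2129 rad,  Δλ = -0.0585 rad
q = Δφ/Δψ = 0.9378
d = R·√(Δφ² + q²Δλ²) = 3439·0.21988 = 756 nmi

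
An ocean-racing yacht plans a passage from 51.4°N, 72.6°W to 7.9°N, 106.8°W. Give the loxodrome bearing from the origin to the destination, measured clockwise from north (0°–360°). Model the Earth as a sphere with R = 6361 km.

Meridional parts: M(φ₁)=+1.0493, M(φ₂)=+0.1383 → ΔM = -0.9109;  Δλ = -0.5969 rad
tan C = Δλ / ΔM = +0.6553 → C = 213.24°

213.2°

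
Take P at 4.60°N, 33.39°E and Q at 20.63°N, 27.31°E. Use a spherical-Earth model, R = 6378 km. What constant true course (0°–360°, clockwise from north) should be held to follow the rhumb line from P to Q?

339.8°

Meridional parts: M(φ₁)=+0.0804, M(φ₂)=+0.3681 → ΔM = +0.2877;  Δλ = -0.1061 rad
tan C = Δλ / ΔM = -0.3688 → C = 339.76°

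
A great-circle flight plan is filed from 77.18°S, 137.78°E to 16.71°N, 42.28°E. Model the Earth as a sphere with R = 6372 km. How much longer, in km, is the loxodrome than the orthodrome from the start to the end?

Great circle: cos σ = sin φ₁ sin φ₂ + cos φ₁ cos φ₂ cos Δλ,  σ = 1.8763 rad → d_gc = 11955.5 km
Rhumb line: Δψ = +2.4821, q = Δφ/Δψ = 0.6602, d_rh = R√(Δφ²+q²Δλ²) = 12577.7 km
Excess = 12577.7 − 11955.5 = 622.2 ≈ 622 km

622 km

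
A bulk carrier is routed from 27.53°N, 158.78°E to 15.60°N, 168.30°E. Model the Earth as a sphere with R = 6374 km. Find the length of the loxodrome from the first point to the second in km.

1651 km

Rhumb course C = atan2(Δλ, Δψ) with Δψ = ln[tan(π/4+φ₂/2)/tan(π/4+φ₁/2)] = -0.2244, Δλ = +0.1662 → C = 143.48°
d = R·|Δφ| / |cos C| = 6374·0.20822 / 0.80370 = 1651 km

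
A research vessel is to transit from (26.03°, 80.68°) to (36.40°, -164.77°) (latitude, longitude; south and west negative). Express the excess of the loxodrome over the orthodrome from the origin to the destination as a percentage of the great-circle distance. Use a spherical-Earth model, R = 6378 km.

6.5%

Great circle: σ = 1.6109 rad → d_gc = Rσ = 10274.3 km
Rhumb: Δφ = +0.1810, Δλ = +1.9993, Δψ = +0.2121, q = Δφ/Δψ = 0.8532 → d_rh = R√(Δφ²+q²Δλ²) = 10940.5 km
Excess = (10940.5 − 10274.3) / 10274.3 = 666.2 / 10274.3 = 6.48% ≈ 6.5%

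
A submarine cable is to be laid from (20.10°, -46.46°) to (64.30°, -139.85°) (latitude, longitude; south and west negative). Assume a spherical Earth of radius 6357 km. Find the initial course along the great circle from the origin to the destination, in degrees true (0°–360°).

333.1°

N = sin Δλ·cos φ₂ = -0.4329;  D = cos φ₁ sin φ₂ − sin φ₁ cos φ₂ cos Δλ = +0.8550
initial course = atan2(N, D) = 333.15°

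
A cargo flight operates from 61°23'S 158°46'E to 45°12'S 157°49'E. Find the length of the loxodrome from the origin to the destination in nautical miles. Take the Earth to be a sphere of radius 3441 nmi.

972 nmi

Rhumb course C = atan2(Δλ, Δψ) with Δψ = ln[tan(π/4+φ₂/2)/tan(π/4+φ₁/2)] = +0.4800, Δλ = -0.0166 → C = 358.02°
d = R·|Δφ| / |cos C| = 3441·0.28245 / 0.99940 = 972 nmi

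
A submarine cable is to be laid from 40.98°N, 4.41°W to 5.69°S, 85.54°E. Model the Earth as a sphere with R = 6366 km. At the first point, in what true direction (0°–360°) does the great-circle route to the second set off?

θ = atan2( sin Δλ·cos φ₂ ,  cos φ₁ sin φ₂ − sin φ₁ cos φ₂ cos Δλ )
  = atan2(+0.9951, -0.0754) = 94.33°

94.3°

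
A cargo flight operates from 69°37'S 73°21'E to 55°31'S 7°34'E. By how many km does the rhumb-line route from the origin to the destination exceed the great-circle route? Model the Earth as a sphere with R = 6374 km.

160 km

Great circle: cos σ = sin φ₁ sin φ₂ + cos φ₁ cos φ₂ cos Δλ,  σ = 0.5480 rad → d_gc = 3493.0 km
Rhumb line: Δψ = +0.5460, q = Δφ/Δψ = 0.4507, d_rh = R√(Δφ²+q²Δλ²) = 3652.6 km
Excess = 3652.6 − 3493.0 = 159.6 ≈ 160 km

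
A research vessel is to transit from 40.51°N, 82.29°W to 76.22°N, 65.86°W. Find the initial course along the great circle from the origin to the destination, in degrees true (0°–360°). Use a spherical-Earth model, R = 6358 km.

θ = atan2( sin Δλ·cos φ₂ ,  cos φ₁ sin φ₂ − sin φ₁ cos φ₂ cos Δλ )
  = atan2(+0.0674, +0.5900) = 6.51°

6.5°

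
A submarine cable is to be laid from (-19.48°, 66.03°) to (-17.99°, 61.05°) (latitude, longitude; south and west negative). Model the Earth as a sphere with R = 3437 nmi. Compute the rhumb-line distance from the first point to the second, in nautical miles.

297 nmi

Rhumb course C = atan2(Δλ, Δψ) with Δψ = ln[tan(π/4+φ₂/2)/tan(π/4+φ₁/2)] = +0.0275, Δλ = -0.0869 → C = 287.53°
d = R·|Δφ| / |cos C| = 3437·0.02601 / 0.30127 = 297 nmi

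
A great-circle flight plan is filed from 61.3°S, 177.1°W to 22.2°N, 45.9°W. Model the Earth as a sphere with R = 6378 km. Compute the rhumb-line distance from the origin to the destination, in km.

15248 km

Δψ = ln[tan(π/4+φ₂/2)/tan(π/4+φ₁/2)] = +1.7608;  Δφ = +1.4573 rad,  Δλ = +2.2899 rad
q = Δφ/Δψ = 0.8277
d = R·√(Δφ² + q²Δλ²) = 6378·2.39078 = 15248 km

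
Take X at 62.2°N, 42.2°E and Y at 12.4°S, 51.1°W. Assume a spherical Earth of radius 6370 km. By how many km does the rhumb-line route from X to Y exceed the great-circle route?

Great circle: cos σ = sin φ₁ sin φ₂ + cos φ₁ cos φ₂ cos Δλ,  σ = 1.7887 rad → d_gc = 11393.9 km
Rhumb line: Δψ = -1.6146, q = Δφ/Δψ = 0.8064, d_rh = R√(Δφ²+q²Δλ²) = 11779.6 km
Excess = 11779.6 − 11393.9 = 385.7 ≈ 386 km

386 km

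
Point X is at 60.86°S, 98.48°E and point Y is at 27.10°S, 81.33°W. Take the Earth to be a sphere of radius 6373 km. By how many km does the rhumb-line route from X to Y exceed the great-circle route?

4037 km

Great circle: cos σ = sin φ₁ sin φ₂ + cos φ₁ cos φ₂ cos Δλ,  σ = 1.6064 rad → d_gc = 10237.6 km
Rhumb line: Δψ = +0.8557, q = Δφ/Δψ = 0.6886, d_rh = R√(Δφ²+q²Δλ²) = 14274.6 km
Excess = 14274.6 − 10237.6 = 4037.0 ≈ 4037 km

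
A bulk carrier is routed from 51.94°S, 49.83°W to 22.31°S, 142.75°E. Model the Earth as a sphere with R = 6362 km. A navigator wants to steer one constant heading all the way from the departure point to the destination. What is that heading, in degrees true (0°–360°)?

Meridional parts: M(φ₁)=-1.0645, M(φ₂)=-0.3996 → ΔM = +0.6648;  Δλ = -2.9220 rad
tan C = Δλ / ΔM = -4.3950 → C = 282.82°

282.8°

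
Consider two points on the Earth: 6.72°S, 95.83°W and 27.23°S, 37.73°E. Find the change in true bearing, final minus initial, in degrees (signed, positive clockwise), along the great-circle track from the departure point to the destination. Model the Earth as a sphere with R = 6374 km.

-69.3°

At departure: θ₁ = atan2(sin Δλ cos φ₂, cos φ₁ sin φ₂ − sin φ₁ cos φ₂ cos Δλ) = 129.23°
At arrival: θ₂ = atan2(sin Δλ cos φ₁, −cos φ₂ sin φ₁ + sin φ₂ cos φ₁ cos Δλ) = 59.90°
Δθ = θ₂ − θ₁ = -69.3°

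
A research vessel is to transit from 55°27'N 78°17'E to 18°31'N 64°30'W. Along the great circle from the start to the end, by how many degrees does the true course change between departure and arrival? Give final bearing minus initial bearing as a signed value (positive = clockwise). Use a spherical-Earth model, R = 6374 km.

-124.1°

At departure: θ₁ = atan2(sin Δλ cos φ₂, cos φ₁ sin φ₂ − sin φ₁ cos φ₂ cos Δλ) = 324.43°
At arrival: θ₂ = atan2(sin Δλ cos φ₁, −cos φ₂ sin φ₁ + sin φ₂ cos φ₁ cos Δλ) = 200.36°
Δθ = θ₂ − θ₁ = -124.1°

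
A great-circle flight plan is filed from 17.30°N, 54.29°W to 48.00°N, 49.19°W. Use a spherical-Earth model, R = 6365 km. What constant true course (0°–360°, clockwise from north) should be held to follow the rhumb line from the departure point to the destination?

Δψ = ln[tan(π/4+φ₂/2)/tan(π/4+φ₁/2)] = +0.6508
Δλ = +0.0890 rad (taken the short way round)
course = atan2(Δλ, Δψ) = 7.79°

7.8°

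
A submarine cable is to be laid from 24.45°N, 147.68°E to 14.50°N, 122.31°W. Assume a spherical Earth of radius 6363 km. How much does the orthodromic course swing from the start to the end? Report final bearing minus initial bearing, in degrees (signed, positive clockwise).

+37.0°

Initial bearing θ₁ = atan2(sin Δλ cos φ₂, cos φ₁ sin φ₂ − sin φ₁ cos φ₂ cos Δλ) = 76.75°
Final bearing θ₂ = (initial bearing from the destination back to the start) + 180° = 113.76°
Δθ = θ₂ − θ₁ = +37.0°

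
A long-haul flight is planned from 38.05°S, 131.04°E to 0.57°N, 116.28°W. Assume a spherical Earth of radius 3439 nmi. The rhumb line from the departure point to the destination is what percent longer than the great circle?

Great circle: σ = 1.8857 rad → d_gc = Rσ = 6485.0 nmi
Rhumb: Δφ = +0.6740, Δλ = +1.9666, Δψ = +0.7290, q = Δφ/Δψ = 0.9246 → d_rh = R√(Δφ²+q²Δλ²) = 6668.9 nmi
Excess = (6668.9 − 6485.0) / 6485.0 = 183.9 / 6485.0 = 2.84% ≈ 2.8%

2.8%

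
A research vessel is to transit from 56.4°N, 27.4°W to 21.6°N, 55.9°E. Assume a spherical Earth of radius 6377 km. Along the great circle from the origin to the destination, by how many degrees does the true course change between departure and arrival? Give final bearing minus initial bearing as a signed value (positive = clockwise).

Initial bearing θ₁ = atan2(sin Δλ cos φ₂, cos φ₁ sin φ₂ − sin φ₁ cos φ₂ cos Δλ) = 83.00°
Final bearing θ₂ = (initial bearing from the destination back to the start) + 180° = 143.79°
Δθ = θ₂ − θ₁ = +60.8°

+60.8°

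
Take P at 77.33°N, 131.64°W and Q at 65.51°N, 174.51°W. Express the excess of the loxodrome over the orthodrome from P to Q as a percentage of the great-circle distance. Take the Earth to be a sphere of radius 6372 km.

Great circle: σ = 0.3028 rad → d_gc = Rσ = 1929.3 km
Rhumb: Δφ = -0.2063, Δλ = -0.7482, Δψ = -0.6703, q = Δφ/Δψ = 0.3078 → d_rh = R√(Δφ²+q²Δλ²) = 1970.0 km
Excess = (1970.0 − 1929.3) / 1929.3 = 40.7 / 1929.3 = 2.11% ≈ 2.1%

2.1%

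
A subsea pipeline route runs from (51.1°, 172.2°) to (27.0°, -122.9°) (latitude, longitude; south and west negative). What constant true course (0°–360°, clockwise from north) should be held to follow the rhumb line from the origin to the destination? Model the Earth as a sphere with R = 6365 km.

Meridional parts: M(φ₁)=+1.0409, M(φ₂)=+0.4897 → ΔM = -0.5512;  Δλ = +1.1327 rad
tan C = Δλ / ΔM = -2.0551 → C = 115.95°

115.9°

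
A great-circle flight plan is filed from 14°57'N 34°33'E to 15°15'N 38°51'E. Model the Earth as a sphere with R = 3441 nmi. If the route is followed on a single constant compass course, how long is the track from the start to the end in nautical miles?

250 nmi

Δψ = ln[tan(π/4+φ₂/2)/tan(π/4+φ₁/2)] = +0.0054;  Δφ = +0.0052 rad,  Δλ = +0.0750 rad
q = Δφ/Δψ = 0.9655
d = R·√(Δφ² + q²Δλ²) = 3441·0.07265 = 250 nmi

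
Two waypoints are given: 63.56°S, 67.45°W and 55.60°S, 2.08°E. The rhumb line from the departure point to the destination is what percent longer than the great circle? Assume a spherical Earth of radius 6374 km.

Great circle: σ = 0.5974 rad → d_gc = Rσ = 3808.0 km
Rhumb: Δφ = +0.1389, Δλ = +1.2135, Δψ = +0.2759, q = Δφ/Δψ = 0.5036 → d_rh = R√(Δφ²+q²Δλ²) = 3994.4 km
Excess = (3994.4 − 3808.0) / 3808.0 = 186.4 / 3808.0 = 4.89% ≈ 4.9%

4.9%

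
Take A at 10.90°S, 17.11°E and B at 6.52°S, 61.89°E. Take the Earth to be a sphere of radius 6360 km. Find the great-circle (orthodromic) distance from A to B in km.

4933 km

cos σ = sin φ₁ sin φ₂ + cos φ₁ cos φ₂ cos Δλ
      = sin(-10.90°)sin(-6.52°) + cos(-10.90°)cos(-6.52°)cos(44.78°) = 0.7140
σ = 44.441° → d = Rσ = 6360·0.77564 = 4933 km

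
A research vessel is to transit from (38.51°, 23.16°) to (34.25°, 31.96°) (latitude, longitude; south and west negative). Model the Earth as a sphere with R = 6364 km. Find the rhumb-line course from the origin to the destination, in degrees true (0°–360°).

Meridional parts: M(φ₁)=+0.7293, M(φ₂)=+0.6369 → ΔM = -0.0924;  Δλ = +0.1536 rad
tan C = Δλ / ΔM = -1.6623 → C = 121.03°

121.0°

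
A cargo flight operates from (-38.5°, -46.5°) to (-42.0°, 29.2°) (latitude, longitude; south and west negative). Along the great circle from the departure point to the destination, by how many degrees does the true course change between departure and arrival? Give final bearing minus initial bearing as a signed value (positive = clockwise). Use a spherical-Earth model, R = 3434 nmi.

-53.3°

At departure: θ₁ = atan2(sin Δλ cos φ₂, cos φ₁ sin φ₂ − sin φ₁ cos φ₂ cos Δλ) = 119.62°
At arrival: θ₂ = atan2(sin Δλ cos φ₁, −cos φ₂ sin φ₁ + sin φ₂ cos φ₁ cos Δλ) = 66.28°
Δθ = θ₂ − θ₁ = -53.3°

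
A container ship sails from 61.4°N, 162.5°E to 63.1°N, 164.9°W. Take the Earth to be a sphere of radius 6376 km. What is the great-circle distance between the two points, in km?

cos σ = sin φ₁ sin φ₂ + cos φ₁ cos φ₂ cos Δλ
      = sin(61.40°)sin(63.10°) + cos(61.40°)cos(63.10°)cos(32.60°) = 0.9654
σ = 15.107° → d = Rσ = 6376·0.26367 = 1681 km

1681 km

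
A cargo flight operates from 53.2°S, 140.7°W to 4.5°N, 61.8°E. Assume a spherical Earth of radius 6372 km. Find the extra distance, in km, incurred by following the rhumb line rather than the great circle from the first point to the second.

Great circle: cos σ = sin φ₁ sin φ₂ + cos φ₁ cos φ₂ cos Δλ,  σ = 2.2326 rad → d_gc = 14226.2 km
Rhumb line: Δψ = +1.1793, q = Δφ/Δψ = 0.8540, d_rh = R√(Δφ²+q²Δλ²) = 16276.4 km
Excess = 16276.4 − 14226.2 = 2050.2 ≈ 2050 km

2050 km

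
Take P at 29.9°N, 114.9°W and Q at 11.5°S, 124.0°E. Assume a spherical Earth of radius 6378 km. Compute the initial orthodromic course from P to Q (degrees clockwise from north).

275.4°

θ = atan2( sin Δλ·cos φ₂ ,  cos φ₁ sin φ₂ − sin φ₁ cos φ₂ cos Δλ )
  = atan2(-0.8391, +0.0795) = 275.41°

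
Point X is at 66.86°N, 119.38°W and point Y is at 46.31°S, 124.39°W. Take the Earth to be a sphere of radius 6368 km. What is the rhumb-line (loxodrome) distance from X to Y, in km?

Rhumb course C = atan2(Δλ, Δψ) with Δψ = ln[tan(π/4+φ₂/2)/tan(π/4+φ₁/2)] = -2.5002, Δλ = -0.0874 → C = 182.00°
d = R·|Δφ| / |cos C| = 6368·1.97519 / 0.99939 = 12586 km

12586 km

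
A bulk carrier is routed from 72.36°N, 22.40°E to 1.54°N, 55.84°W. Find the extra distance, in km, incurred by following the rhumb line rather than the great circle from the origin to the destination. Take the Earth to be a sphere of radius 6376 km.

363 km

Great circle: cos σ = sin φ₁ sin φ₂ + cos φ₁ cos φ₂ cos Δλ,  σ = 1.4833 rad → d_gc = 9457.7 km
Rhumb line: Δψ = -1.8364, q = Δφ/Δψ = 0.6731, d_rh = R√(Δφ²+q²Δλ²) = 9821.1 km
Excess = 9821.1 − 9457.7 = 363.4 ≈ 363 km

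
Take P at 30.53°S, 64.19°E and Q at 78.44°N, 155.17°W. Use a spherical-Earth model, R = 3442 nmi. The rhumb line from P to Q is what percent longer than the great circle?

Great circle: σ = 2.2538 rad → d_gc = Rσ = 7757.7 nmi
Rhumb: Δφ = +1.9019, Δλ = +2.4546, Δψ = +2.8504, q = Δφ/Δψ = 0.6672 → d_rh = R√(Δφ²+q²Δλ²) = 8639.0 nmi
Excess = (8639.0 − 7757.7) / 7757.7 = 881.3 / 7757.7 = 11.36% ≈ 11.4%

11.4%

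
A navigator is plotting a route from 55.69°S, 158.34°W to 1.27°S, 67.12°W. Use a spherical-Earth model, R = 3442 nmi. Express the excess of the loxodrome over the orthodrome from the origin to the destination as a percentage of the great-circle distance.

3.5%

Great circle: σ = 1.5645 rad → d_gc = Rσ = 5385.0 nmi
Rhumb: Δφ = +0.9498, Δλ = +1.5921, Δψ = +1.1532, q = Δφ/Δψ = 0.8236 → d_rh = R√(Δφ²+q²Δλ²) = 5572.9 nmi
Excess = (5572.9 − 5385.0) / 5385.0 = 187.9 / 5385.0 = 3.49% ≈ 3.5%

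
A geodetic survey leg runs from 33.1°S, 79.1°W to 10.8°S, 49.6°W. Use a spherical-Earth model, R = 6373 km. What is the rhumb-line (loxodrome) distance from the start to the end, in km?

3906 km

Δψ = ln[tan(π/4+φ₂/2)/tan(π/4+φ₁/2)] = +0.4232;  Δφ = +0.3892 rad,  Δλ = +0.5149 rad
q = Δφ/Δψ = 0.9197
d = R·√(Δφ² + q²Δλ²) = 6373·0.61296 = 3906 km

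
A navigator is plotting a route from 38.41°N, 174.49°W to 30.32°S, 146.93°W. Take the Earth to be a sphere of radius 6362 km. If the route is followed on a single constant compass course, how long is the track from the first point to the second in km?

8150 km

Δψ = ln[tan(π/4+φ₂/2)/tan(π/4+φ₁/2)] = -1.2829;  Δφ = -1.1996 rad,  Δλ = +0.4810 rad
q = Δφ/Δψ = 0.9351
d = R·√(Δφ² + q²Δλ²) = 6362·1.28112 = 8150 km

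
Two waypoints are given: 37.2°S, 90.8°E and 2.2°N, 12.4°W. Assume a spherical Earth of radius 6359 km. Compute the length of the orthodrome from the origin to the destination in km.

Haversine: a = sin²(Δφ/2)+cos φ₁ cos φ₂ sin²(Δλ/2) = 0.60248;  σ = 2·atan2(√a,√(1−a))
σ = 101.827° → d = Rσ = 6359·1.77722 = 11301 km

11301 km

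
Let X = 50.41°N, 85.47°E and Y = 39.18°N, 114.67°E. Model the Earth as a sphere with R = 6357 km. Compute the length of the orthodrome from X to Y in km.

2591 km

Haversine: a = sin²(Δφ/2)+cos φ₁ cos φ₂ sin²(Δλ/2) = 0.04096;  σ = 2·atan2(√a,√(1−a))
σ = 23.354° → d = Rσ = 6357·0.40760 = 2591 km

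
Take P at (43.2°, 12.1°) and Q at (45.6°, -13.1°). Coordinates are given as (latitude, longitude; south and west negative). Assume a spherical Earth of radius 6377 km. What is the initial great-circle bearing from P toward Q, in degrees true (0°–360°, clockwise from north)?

286.4°

θ = atan2( sin Δλ·cos φ₂ ,  cos φ₁ sin φ₂ − sin φ₁ cos φ₂ cos Δλ )
  = atan2(-0.2979, +0.0875) = 286.36°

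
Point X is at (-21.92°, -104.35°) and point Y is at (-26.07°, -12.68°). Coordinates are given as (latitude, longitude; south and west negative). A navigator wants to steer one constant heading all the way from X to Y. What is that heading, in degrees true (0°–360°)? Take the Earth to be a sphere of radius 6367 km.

Meridional parts: M(φ₁)=-0.3923, M(φ₂)=-0.4716 → ΔM = -0.0793;  Δλ = +1.5999 rad
tan C = Δλ / ΔM = -20.1741 → C = 92.84°

92.8°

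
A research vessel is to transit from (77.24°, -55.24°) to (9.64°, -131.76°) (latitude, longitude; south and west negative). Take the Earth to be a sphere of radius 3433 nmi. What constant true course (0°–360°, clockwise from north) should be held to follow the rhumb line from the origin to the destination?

213.4°

Δψ = ln[tan(π/4+φ₂/2)/tan(π/4+φ₁/2)] = -2.0219
Δλ = -1.3355 rad (taken the short way round)
course = atan2(Δλ, Δψ) = 213.45°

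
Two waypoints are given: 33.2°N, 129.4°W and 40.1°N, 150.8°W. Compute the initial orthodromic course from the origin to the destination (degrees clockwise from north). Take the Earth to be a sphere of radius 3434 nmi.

θ = atan2( sin Δλ·cos φ₂ ,  cos φ₁ sin φ₂ − sin φ₁ cos φ₂ cos Δλ )
  = atan2(-0.2791, +0.1490) = 298.10°

298.1°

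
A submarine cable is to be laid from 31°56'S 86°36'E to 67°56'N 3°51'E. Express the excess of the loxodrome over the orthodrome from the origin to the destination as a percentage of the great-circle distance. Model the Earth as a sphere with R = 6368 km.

Great circle: σ = 2.0375 rad → d_gc = Rσ = 12974.8 km
Rhumb: Δφ = +1.7430, Δλ = -1.4443, Δψ = +2.2235, q = Δφ/Δψ = 0.7839 → d_rh = R√(Δφ²+q²Δλ²) = 13235.4 km
Excess = (13235.4 − 12974.8) / 12974.8 = 260.6 / 12974.8 = 2.01% ≈ 2.0%

2.0%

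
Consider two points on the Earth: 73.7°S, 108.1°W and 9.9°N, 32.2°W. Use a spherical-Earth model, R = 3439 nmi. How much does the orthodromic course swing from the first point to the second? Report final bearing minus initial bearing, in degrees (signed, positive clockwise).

-57.9°

Initial bearing θ₁ = atan2(sin Δλ cos φ₂, cos φ₁ sin φ₂ − sin φ₁ cos φ₂ cos Δλ) = 73.74°
Final bearing θ₂ = (initial bearing from the destination back to the start) + 180° = 15.87°
Δθ = θ₂ − θ₁ = -57.9°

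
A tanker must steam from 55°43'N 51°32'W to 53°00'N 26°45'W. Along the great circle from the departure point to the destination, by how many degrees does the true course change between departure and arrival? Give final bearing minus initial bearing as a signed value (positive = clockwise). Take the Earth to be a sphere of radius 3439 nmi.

+20.3°

At departure: θ₁ = atan2(sin Δλ cos φ₂, cos φ₁ sin φ₂ − sin φ₁ cos φ₂ cos Δλ) = 90.36°
At arrival: θ₂ = atan2(sin Δλ cos φ₁, −cos φ₂ sin φ₁ + sin φ₂ cos φ₁ cos Δλ) = 110.62°
Δθ = θ₂ − θ₁ = +20.3°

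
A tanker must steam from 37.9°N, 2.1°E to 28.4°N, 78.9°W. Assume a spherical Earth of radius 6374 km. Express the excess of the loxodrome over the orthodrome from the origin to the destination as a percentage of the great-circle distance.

Great circle: σ = 1.1585 rad → d_gc = Rσ = 7384.0 km
Rhumb: Δφ = -0.1658, Δλ = -1.4137, Δψ = -0.1985, q = Δφ/Δψ = 0.8355 → d_rh = R√(Δφ²+q²Δλ²) = 7602.2 km
Excess = (7602.2 − 7384.0) / 7384.0 = 218.2 / 7384.0 = 2.96% ≈ 3.0%

3.0%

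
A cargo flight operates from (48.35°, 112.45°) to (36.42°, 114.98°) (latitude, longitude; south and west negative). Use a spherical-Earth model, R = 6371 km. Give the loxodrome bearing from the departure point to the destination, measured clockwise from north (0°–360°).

Δψ = ln[tan(π/4+φ₂/2)/tan(π/4+φ₁/2)] = -0.2833
Δλ = +0.0442 rad (taken the short way round)
course = atan2(Δλ, Δψ) = 171.14°

171.1°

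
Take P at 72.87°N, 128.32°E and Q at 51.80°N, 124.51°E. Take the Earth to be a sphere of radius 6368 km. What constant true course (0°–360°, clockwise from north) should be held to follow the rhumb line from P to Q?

Meridional parts: M(φ₁)=+1.8931, M(φ₂)=+1.0605 → ΔM = -0.8326;  Δλ = -0.0665 rad
tan C = Δλ / ΔM = +0.0799 → C = 184.57°

184.6°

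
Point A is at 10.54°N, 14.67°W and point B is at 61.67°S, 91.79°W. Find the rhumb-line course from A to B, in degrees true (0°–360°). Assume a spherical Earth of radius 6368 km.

220.8°

Δψ = ln[tan(π/4+φ₂/2)/tan(π/4+φ₁/2)] = -1.5618
Δλ = -1.3460 rad (taken the short way round)
course = atan2(Δλ, Δψ) = 220.76°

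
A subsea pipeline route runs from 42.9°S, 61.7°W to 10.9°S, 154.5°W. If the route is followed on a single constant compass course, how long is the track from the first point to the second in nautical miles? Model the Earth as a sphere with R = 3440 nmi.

Rhumb course C = atan2(Δλ, Δψ) with Δψ = ln[tan(π/4+φ₂/2)/tan(π/4+φ₁/2)] = +0.6391, Δλ = -1.6197 → C = 291.53°
d = R·|Δφ| / |cos C| = 3440·0.55851 / 0.36703 = 5235 nmi

5235 nmi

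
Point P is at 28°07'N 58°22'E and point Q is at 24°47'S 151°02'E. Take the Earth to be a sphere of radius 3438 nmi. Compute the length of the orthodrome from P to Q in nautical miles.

6215 nmi

cos σ = sin φ₁ sin φ₂ + cos φ₁ cos φ₂ cos Δλ
      = sin(28.12°)sin(-24.78°) + cos(28.12°)cos(-24.78°)cos(92.67°) = -0.2348
σ = 103.580° → d = Rσ = 3438·1.80781 = 6215 nmi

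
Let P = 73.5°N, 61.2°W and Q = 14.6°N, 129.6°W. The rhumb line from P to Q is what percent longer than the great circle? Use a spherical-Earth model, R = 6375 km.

3.4%

Great circle: σ = 1.2208 rad → d_gc = Rσ = 7782.8 km
Rhumb: Δφ = -1.0280, Δλ = -1.1938, Δψ = -1.6734, q = Δφ/Δψ = 0.6143 → d_rh = R√(Δφ²+q²Δλ²) = 8050.2 km
Excess = (8050.2 − 7782.8) / 7782.8 = 267.4 / 7782.8 = 3.44% ≈ 3.4%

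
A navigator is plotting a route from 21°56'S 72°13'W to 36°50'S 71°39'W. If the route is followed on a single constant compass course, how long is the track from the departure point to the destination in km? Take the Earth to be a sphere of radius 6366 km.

1656 km

Rhumb course C = atan2(Δλ, Δψ) with Δψ = ln[tan(π/4+φ₂/2)/tan(π/4+φ₁/2)] = -0.2998, Δλ = +0.0099 → C = 178.11°
d = R·|Δφ| / |cos C| = 6366·0.26005 / 0.99946 = 1656 km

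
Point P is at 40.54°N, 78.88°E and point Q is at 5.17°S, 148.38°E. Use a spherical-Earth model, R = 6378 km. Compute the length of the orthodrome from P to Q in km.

Haversine: a = sin²(Δφ/2)+cos φ₁ cos φ₂ sin²(Δλ/2) = 0.39676;  σ = 2·atan2(√a,√(1−a))
σ = 78.083° → d = Rσ = 6378·1.36281 = 8692 km

8692 km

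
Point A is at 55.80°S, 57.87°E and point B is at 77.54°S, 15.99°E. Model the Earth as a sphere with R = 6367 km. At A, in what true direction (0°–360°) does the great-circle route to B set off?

N = sin Δλ·cos φ₂ = -0.1440;  D = cos φ₁ sin φ₂ − sin φ₁ cos φ₂ cos Δλ = -0.4160
initial course = atan2(N, D) = 199.10°

199.1°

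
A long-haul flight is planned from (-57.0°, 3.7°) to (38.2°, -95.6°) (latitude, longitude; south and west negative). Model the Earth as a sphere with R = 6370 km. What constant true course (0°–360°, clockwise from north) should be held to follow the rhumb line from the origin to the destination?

318.2°

Meridional parts: M(φ₁)=-1.2167, M(φ₂)=+0.7224 → ΔM = +1.9391;  Δλ = -1.7331 rad
tan C = Δλ / ΔM = -0.8938 → C = 318.21°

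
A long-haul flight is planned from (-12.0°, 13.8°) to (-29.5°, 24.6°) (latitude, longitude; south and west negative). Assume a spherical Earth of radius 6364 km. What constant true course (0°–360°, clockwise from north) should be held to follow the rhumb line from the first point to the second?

150.1°

Meridional parts: M(φ₁)=-0.2110, M(φ₂)=-0.5393 → ΔM = -0.3283;  Δλ = +0.1885 rad
tan C = Δλ / ΔM = -0.5742 → C = 150.13°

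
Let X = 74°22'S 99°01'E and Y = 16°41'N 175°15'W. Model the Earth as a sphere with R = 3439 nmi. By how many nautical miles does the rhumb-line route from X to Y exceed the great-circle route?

239 nmi

Great circle: cos σ = sin φ₁ sin φ₂ + cos φ₁ cos φ₂ cos Δλ,  σ = 1.8310 rad → d_gc = 6296.7 nmi
Rhumb line: Δψ = +2.2811, q = Δφ/Δψ = 0.6966, d_rh = R√(Δφ²+q²Δλ²) = 6535.8 nmi
Excess = 6535.8 − 6296.7 = 239.1 ≈ 239 nmi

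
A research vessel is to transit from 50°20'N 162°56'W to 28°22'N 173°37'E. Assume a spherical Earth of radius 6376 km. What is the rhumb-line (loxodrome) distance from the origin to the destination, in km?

3151 km

Rhumb course C = atan2(Δλ, Δψ) with Δψ = ln[tan(π/4+φ₂/2)/tan(π/4+φ₁/2)] = -0.5031, Δλ = -0.4093 → C = 219.13°
d = R·|Δφ| / |cos C| = 6376·0.38339 / 0.77574 = 3151 km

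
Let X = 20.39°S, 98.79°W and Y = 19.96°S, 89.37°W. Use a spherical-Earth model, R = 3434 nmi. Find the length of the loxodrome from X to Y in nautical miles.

531 nmi

Δψ = ln[tan(π/4+φ₂/2)/tan(π/4+φ₁/2)] = +0.0080;  Δφ = +0.0075 rad,  Δλ = +0.1644 rad
q = Δφ/Δψ = 0.9386
d = R·√(Δφ² + q²Δλ²) = 3434·0.15450 = 531 nmi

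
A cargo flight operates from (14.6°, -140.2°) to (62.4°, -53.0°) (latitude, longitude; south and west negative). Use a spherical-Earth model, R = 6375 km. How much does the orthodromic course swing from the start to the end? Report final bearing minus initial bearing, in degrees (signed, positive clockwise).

At departure: θ₁ = atan2(sin Δλ cos φ₂, cos φ₁ sin φ₂ − sin φ₁ cos φ₂ cos Δλ) = 28.51°
At arrival: θ₂ = atan2(sin Δλ cos φ₁, −cos φ₂ sin φ₁ + sin φ₂ cos φ₁ cos Δλ) = 94.43°
Δθ = θ₂ − θ₁ = +65.9°

+65.9°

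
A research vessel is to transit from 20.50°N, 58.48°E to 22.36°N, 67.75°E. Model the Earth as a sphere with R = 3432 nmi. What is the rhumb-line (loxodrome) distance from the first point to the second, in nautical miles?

Δψ = ln[tan(π/4+φ₂/2)/tan(π/4+φ₁/2)] = +0.0349;  Δφ = +0.0325 rad,  Δλ = +0.1618 rad
q = Δφ/Δψ = 0.9308
d = R·√(Δφ² + q²Δλ²) = 3432·0.15406 = 529 nmi

529 nmi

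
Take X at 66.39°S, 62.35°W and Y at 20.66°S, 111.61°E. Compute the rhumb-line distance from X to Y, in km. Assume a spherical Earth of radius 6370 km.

Rhumb course C = atan2(Δλ, Δψ) with Δψ = ln[tan(π/4+φ₂/2)/tan(π/4+φ₁/2)] = +1.1967, Δλ = +3.0362 → C = 68.49°
d = R·|Δφ| / |cos C| = 6370·0.79814 / 0.36670 = 13864 km

13864 km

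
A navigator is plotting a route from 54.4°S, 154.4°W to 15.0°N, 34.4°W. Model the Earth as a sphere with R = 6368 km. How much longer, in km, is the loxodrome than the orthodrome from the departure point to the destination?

Great circle: cos σ = sin φ₁ sin φ₂ + cos φ₁ cos φ₂ cos Δλ,  σ = 2.0847 rad → d_gc = 13275.4 km
Rhumb line: Δψ = +1.4010, q = Δφ/Δψ = 0.8646, d_rh = R√(Δφ²+q²Δλ²) = 13873.1 km
Excess = 13873.1 − 13275.4 = 597.7 ≈ 598 km

598 km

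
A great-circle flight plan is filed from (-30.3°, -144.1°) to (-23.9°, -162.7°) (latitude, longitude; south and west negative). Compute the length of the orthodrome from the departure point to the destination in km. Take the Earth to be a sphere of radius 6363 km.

1968 km

cos σ = sin φ₁ sin φ₂ + cos φ₁ cos φ₂ cos Δλ
      = sin(-30.30°)sin(-23.90°) + cos(-30.30°)cos(-23.90°)cos(-18.60°) = 0.9525
σ = 17.723° → d = Rσ = 6363·0.30933 = 1968 km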